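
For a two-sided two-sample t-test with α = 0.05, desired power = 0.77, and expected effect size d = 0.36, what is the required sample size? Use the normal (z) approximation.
n = 113 per group

Sample size formula (two-sample t-test, normal approximation):
n = 2 · ((z_{α/2} + z_β) / d)²

z_{α/2} = 1.960 (for α = 0.05, two-sided)
z_β = 0.739 (for power = 0.77)
d = 0.36

n = 2 · ((1.960 + 0.739) / 0.36)²
n = 2 · (7.497)²
n ≈ 112.41
Round up to the next whole number: n = 113 per group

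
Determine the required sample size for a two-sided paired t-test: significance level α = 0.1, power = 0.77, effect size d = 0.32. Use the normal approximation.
n = 56 pairs

Sample size formula (paired t-test, normal approximation):
n = ((z_{α/2} + z_β) / d)²

z_{α/2} = 1.645 (for α = 0.1, two-sided)
z_β = 0.739 (for power = 0.77)
d = 0.32

n = ((1.645 + 0.739) / 0.32)²
n = (7.450)²
n ≈ 55.50
Round up to the next whole number: n = 56 pairs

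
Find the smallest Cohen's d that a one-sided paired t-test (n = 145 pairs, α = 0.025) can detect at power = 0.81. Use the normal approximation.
d ≈ 0.24

Minimum detectable effect (paired t-test, normal approximation):
d = (z_α + z_β) / √n
d = (1.960 + 0.878) / √145
d = 2.838 / 12.042
d ≈ 0.24

By Cohen's convention (0.2 small / 0.5 medium / 0.8 large): small effect.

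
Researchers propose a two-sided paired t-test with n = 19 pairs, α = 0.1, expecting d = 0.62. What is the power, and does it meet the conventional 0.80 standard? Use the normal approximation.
Power ≈ 0.85; the study is adequately powered (power ≥ 0.80)

Power calculation (paired t-test, normal approximation):
z_β = d · √n - z_{α/2}
z_β = 0.62 · √19 - 1.645
z_β = 0.62 · 4.359 - 1.645
z_β = 1.058

Power = Φ(z_β) = Φ(1.058) ≈ 0.855

Effect size d = 0.62 is medium by Cohen's convention (0.2/0.5/0.8).

Threshold: power ≥ 0.80 is conventionally adequate.
Power ≈ 0.85 → the study is adequately powered (power ≥ 0.80).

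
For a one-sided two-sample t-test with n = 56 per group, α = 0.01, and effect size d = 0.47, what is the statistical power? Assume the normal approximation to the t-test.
Power ≈ 0.56

Power calculation (two-sample t-test, normal approximation):
z_β = d · √(n/2) - z_α
z_β = 0.47 · √(56/2) - 2.326
z_β = 0.47 · 5.292 - 2.326
z_β = 0.161

Power = Φ(z_β) = Φ(0.161) ≈ 0.564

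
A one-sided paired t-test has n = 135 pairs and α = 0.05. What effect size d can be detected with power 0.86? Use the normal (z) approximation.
d ≈ 0.23

Minimum detectable effect (paired t-test, normal approximation):
d = (z_α + z_β) / √n
d = (1.645 + 1.080) / √135
d = 2.725 / 11.619
d ≈ 0.23

By Cohen's convention (0.2 small / 0.5 medium / 0.8 large): small effect.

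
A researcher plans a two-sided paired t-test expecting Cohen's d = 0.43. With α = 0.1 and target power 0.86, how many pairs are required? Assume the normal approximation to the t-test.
n = 41 pairs

Sample size formula (paired t-test, normal approximation):
n = ((z_{α/2} + z_β) / d)²

z_{α/2} = 1.645 (for α = 0.1, two-sided)
z_β = 1.080 (for power = 0.86)
d = 0.43

n = ((1.645 + 1.080) / 0.43)²
n = (6.337)²
n ≈ 40.16
Round up to the next whole number: n = 41 pairs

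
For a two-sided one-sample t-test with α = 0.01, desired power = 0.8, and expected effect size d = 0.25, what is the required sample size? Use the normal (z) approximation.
n = 187

Sample size formula (one-sample t-test, normal approximation):
n = ((z_{α/2} + z_β) / d)²

z_{α/2} = 2.576 (for α = 0.01, two-sided)
z_β = 0.842 (for power = 0.8)
d = 0.25

n = ((2.576 + 0.842) / 0.25)²
n = (13.672)²
n ≈ 186.92
Round up to the next whole number: n = 187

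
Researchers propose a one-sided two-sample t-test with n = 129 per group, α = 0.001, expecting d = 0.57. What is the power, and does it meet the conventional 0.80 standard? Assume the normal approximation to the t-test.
Power ≈ 0.93; the study is adequately powered (power ≥ 0.80)

Power calculation (two-sample t-test, normal approximation):
z_β = d · √(n/2) - z_α
z_β = 0.57 · √(129/2) - 3.090
z_β = 0.57 · 8.031 - 3.090
z_β = 1.488

Power = Φ(z_β) = Φ(1.488) ≈ 0.932

Effect size d = 0.57 is medium by Cohen's convention (0.2/0.5/0.8).

Threshold: power ≥ 0.80 is conventionally adequate.
Power ≈ 0.93 → the study is adequately powered (power ≥ 0.80).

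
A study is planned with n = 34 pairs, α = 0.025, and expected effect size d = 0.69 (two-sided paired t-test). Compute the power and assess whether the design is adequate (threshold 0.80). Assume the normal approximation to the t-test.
Power ≈ 0.96; the study is adequately powered (power ≥ 0.80)

Power calculation (paired t-test, normal approximation):
z_β = d · √n - z_{α/2}
z_β = 0.69 · √34 - 2.241
z_β = 0.69 · 5.831 - 2.241
z_β = 1.782

Power = Φ(z_β) = Φ(1.782) ≈ 0.963

Effect size d = 0.69 is medium by Cohen's convention (0.2/0.5/0.8).

Threshold: power ≥ 0.80 is conventionally adequate.
Power ≈ 0.96 → the study is adequately powered (power ≥ 0.80).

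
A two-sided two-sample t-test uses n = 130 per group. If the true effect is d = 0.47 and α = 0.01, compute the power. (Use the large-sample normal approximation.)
Power ≈ 0.89

Power calculation (two-sample t-test, normal approximation):
z_β = d · √(n/2) - z_{α/2}
z_β = 0.47 · √(130/2) - 2.576
z_β = 0.47 · 8.062 - 2.576
z_β = 1.213

Power = Φ(z_β) = Φ(1.213) ≈ 0.888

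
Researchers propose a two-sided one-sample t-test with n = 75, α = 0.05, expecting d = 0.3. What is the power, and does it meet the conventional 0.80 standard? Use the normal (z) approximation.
Power ≈ 0.74; the study is underpowered (power < 0.80)

Power calculation (one-sample t-test, normal approximation):
z_β = d · √n - z_{α/2}
z_β = 0.3 · √75 - 1.960
z_β = 0.3 · 8.660 - 1.960
z_β = 0.638

Power = Φ(z_β) = Φ(0.638) ≈ 0.738

Effect size d = 0.3 is small by Cohen's convention (0.2/0.5/0.8).

Threshold: power ≥ 0.80 is conventionally adequate.
Power ≈ 0.74 → the study is underpowered (power < 0.80).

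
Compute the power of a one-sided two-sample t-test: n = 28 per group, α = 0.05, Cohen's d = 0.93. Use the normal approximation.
Power ≈ 0.97

Power calculation (two-sample t-test, normal approximation):
z_β = d · √(n/2) - z_α
z_β = 0.93 · √(28/2) - 1.645
z_β = 0.93 · 3.742 - 1.645
z_β = 1.835

Power = Φ(z_β) = Φ(1.835) ≈ 0.967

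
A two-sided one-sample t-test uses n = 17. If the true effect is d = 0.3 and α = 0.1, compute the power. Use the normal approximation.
Power ≈ 0.34

Power calculation (one-sample t-test, normal approximation):
z_β = d · √n - z_{α/2}
z_β = 0.3 · √17 - 1.645
z_β = 0.3 · 4.123 - 1.645
z_β = -0.408

Power = Φ(z_β) = Φ(-0.408) ≈ 0.342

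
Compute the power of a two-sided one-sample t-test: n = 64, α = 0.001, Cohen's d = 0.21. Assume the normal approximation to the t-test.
Power ≈ 0.05

Power calculation (one-sample t-test, normal approximation):
z_β = d · √n - z_{α/2}
z_β = 0.21 · √64 - 3.291
z_β = 0.21 · 8.000 - 3.291
z_β = -1.611

Power = Φ(z_β) = Φ(-1.611) ≈ 0.054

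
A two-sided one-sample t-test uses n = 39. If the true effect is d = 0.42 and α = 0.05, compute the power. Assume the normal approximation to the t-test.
Power ≈ 0.75

Power calculation (one-sample t-test, normal approximation):
z_β = d · √n - z_{α/2}
z_β = 0.42 · √39 - 1.960
z_β = 0.42 · 6.245 - 1.960
z_β = 0.663

Power = Φ(z_β) = Φ(0.663) ≈ 0.746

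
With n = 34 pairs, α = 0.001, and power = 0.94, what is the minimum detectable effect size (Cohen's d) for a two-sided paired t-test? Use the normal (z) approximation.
d ≈ 0.83

Minimum detectable effect (paired t-test, normal approximation):
d = (z_{α/2} + z_β) / √n
d = (3.291 + 1.555) / √34
d = 4.845 / 5.831
d ≈ 0.83

By Cohen's convention (0.2 small / 0.5 medium / 0.8 large): large effect.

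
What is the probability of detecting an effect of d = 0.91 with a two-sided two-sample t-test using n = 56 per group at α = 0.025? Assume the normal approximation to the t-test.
Power ≈ 0.99

Power calculation (two-sample t-test, normal approximation):
z_β = d · √(n/2) - z_{α/2}
z_β = 0.91 · √(56/2) - 2.241
z_β = 0.91 · 5.292 - 2.241
z_β = 2.574

Power = Φ(z_β) = Φ(2.574) ≈ 0.995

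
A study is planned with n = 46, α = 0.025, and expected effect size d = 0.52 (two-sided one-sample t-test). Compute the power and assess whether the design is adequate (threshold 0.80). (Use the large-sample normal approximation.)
Power ≈ 0.90; the study is adequately powered (power ≥ 0.80)

Power calculation (one-sample t-test, normal approximation):
z_β = d · √n - z_{α/2}
z_β = 0.52 · √46 - 2.241
z_β = 0.52 · 6.782 - 2.241
z_β = 1.285

Power = Φ(z_β) = Φ(1.285) ≈ 0.901

Effect size d = 0.52 is medium by Cohen's convention (0.2/0.5/0.8).

Threshold: power ≥ 0.80 is conventionally adequate.
Power ≈ 0.90 → the study is adequately powered (power ≥ 0.80).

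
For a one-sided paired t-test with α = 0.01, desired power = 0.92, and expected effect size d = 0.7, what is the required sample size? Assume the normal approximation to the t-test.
n = 29 pairs

Sample size formula (paired t-test, normal approximation):
n = ((z_α + z_β) / d)²

z_α = 2.326 (for α = 0.01, one-sided)
z_β = 1.405 (for power = 0.92)
d = 0.7

n = ((2.326 + 1.405) / 0.7)²
n = (5.330)²
n ≈ 28.41
Round up to the next whole number: n = 29 pairs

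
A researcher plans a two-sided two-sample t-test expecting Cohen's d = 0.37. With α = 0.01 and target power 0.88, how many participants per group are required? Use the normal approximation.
n = 206 per group

Sample size formula (two-sample t-test, normal approximation):
n = 2 · ((z_{α/2} + z_β) / d)²

z_{α/2} = 2.576 (for α = 0.01, two-sided)
z_β = 1.175 (for power = 0.88)
d = 0.37

n = 2 · ((2.576 + 1.175) / 0.37)²
n = 2 · (10.138)²
n ≈ 205.56
Round up to the next whole number: n = 206 per group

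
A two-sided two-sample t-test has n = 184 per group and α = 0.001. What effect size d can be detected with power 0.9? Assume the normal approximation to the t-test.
d ≈ 0.48

Minimum detectable effect (two-sample t-test, normal approximation):
d = (z_{α/2} + z_β) / √(n/2)
d = (3.291 + 1.282) / √(184/2)
d = 4.572 / 9.592
d ≈ 0.48

By Cohen's convention (0.2 small / 0.5 medium / 0.8 large): small effect.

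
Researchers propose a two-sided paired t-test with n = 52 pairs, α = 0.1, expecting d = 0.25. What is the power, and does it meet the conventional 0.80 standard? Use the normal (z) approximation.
Power ≈ 0.56; the study is underpowered (power < 0.80)

Power calculation (paired t-test, normal approximation):
z_β = d · √n - z_{α/2}
z_β = 0.25 · √52 - 1.645
z_β = 0.25 · 7.211 - 1.645
z_β = 0.158

Power = Φ(z_β) = Φ(0.158) ≈ 0.563

Effect size d = 0.25 is small by Cohen's convention (0.2/0.5/0.8).

Threshold: power ≥ 0.80 is conventionally adequate.
Power ≈ 0.56 → the study is underpowered (power < 0.80).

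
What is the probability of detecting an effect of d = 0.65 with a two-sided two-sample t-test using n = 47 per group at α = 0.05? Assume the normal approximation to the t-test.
Power ≈ 0.88

Power calculation (two-sample t-test, normal approximation):
z_β = d · √(n/2) - z_{α/2}
z_β = 0.65 · √(47/2) - 1.960
z_β = 0.65 · 4.848 - 1.960
z_β = 1.191

Power = Φ(z_β) = Φ(1.191) ≈ 0.883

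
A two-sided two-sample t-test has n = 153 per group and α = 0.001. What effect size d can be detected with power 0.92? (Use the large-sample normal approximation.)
d ≈ 0.54

Minimum detectable effect (two-sample t-test, normal approximation):
d = (z_{α/2} + z_β) / √(n/2)
d = (3.291 + 1.405) / √(153/2)
d = 4.696 / 8.746
d ≈ 0.54

By Cohen's convention (0.2 small / 0.5 medium / 0.8 large): medium effect.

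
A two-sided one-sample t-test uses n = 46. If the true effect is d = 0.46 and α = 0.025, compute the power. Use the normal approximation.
Power ≈ 0.81

Power calculation (one-sample t-test, normal approximation):
z_β = d · √n - z_{α/2}
z_β = 0.46 · √46 - 2.241
z_β = 0.46 · 6.782 - 2.241
z_β = 0.878

Power = Φ(z_β) = Φ(0.878) ≈ 0.810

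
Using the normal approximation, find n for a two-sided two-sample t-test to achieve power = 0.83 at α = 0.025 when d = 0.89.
n = 26 per group

Sample size formula (two-sample t-test, normal approximation):
n = 2 · ((z_{α/2} + z_β) / d)²

z_{α/2} = 2.241 (for α = 0.025, two-sided)
z_β = 0.954 (for power = 0.83)
d = 0.89

n = 2 · ((2.241 + 0.954) / 0.89)²
n = 2 · (3.590)²
n ≈ 25.78
Round up to the next whole number: n = 26 per group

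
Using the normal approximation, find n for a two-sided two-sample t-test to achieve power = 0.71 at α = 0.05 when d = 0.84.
n = 18 per group

Sample size formula (two-sample t-test, normal approximation):
n = 2 · ((z_{α/2} + z_β) / d)²

z_{α/2} = 1.960 (for α = 0.05, two-sided)
z_β = 0.553 (for power = 0.71)
d = 0.84

n = 2 · ((1.960 + 0.553) / 0.84)²
n = 2 · (2.992)²
n ≈ 17.90
Round up to the next whole number: n = 18 per group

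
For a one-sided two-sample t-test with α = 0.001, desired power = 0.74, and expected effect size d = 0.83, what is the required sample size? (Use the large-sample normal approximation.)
n = 41 per group

Sample size formula (two-sample t-test, normal approximation):
n = 2 · ((z_α + z_β) / d)²

z_α = 3.090 (for α = 0.001, one-sided)
z_β = 0.643 (for power = 0.74)
d = 0.83

n = 2 · ((3.090 + 0.643) / 0.83)²
n = 2 · (4.498)²
n ≈ 40.46
Round up to the next whole number: n = 41 per group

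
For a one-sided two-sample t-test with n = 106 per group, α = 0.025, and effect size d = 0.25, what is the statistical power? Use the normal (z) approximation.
Power ≈ 0.44

Power calculation (two-sample t-test, normal approximation):
z_β = d · √(n/2) - z_α
z_β = 0.25 · √(106/2) - 1.960
z_β = 0.25 · 7.280 - 1.960
z_β = -0.140

Power = Φ(z_β) = Φ(-0.140) ≈ 0.444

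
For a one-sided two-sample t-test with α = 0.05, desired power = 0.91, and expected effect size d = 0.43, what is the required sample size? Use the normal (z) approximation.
n = 97 per group

Sample size formula (two-sample t-test, normal approximation):
n = 2 · ((z_α + z_β) / d)²

z_α = 1.645 (for α = 0.05, one-sided)
z_β = 1.341 (for power = 0.91)
d = 0.43

n = 2 · ((1.645 + 1.341) / 0.43)²
n = 2 · (6.944)²
n ≈ 96.44
Round up to the next whole number: n = 97 per group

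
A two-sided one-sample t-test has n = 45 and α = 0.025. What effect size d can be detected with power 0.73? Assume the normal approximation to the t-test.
d ≈ 0.43

Minimum detectable effect (one-sample t-test, normal approximation):
d = (z_{α/2} + z_β) / √n
d = (2.241 + 0.613) / √45
d = 2.854 / 6.708
d ≈ 0.43

By Cohen's convention (0.2 small / 0.5 medium / 0.8 large): small effect.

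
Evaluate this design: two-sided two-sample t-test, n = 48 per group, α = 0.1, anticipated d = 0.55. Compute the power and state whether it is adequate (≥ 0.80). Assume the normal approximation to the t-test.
Power ≈ 0.85; the study is adequately powered (power ≥ 0.80)

Power calculation (two-sample t-test, normal approximation):
z_β = d · √(n/2) - z_{α/2}
z_β = 0.55 · √(48/2) - 1.645
z_β = 0.55 · 4.899 - 1.645
z_β = 1.050

Power = Φ(z_β) = Φ(1.050) ≈ 0.853

Effect size d = 0.55 is medium by Cohen's convention (0.2/0.5/0.8).

Threshold: power ≥ 0.80 is conventionally adequate.
Power ≈ 0.85 → the study is adequately powered (power ≥ 0.80).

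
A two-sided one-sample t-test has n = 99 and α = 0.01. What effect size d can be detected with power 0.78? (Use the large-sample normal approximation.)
d ≈ 0.34

Minimum detectable effect (one-sample t-test, normal approximation):
d = (z_{α/2} + z_β) / √n
d = (2.576 + 0.772) / √99
d = 3.348 / 9.950
d ≈ 0.34

By Cohen's convention (0.2 small / 0.5 medium / 0.8 large): small effect.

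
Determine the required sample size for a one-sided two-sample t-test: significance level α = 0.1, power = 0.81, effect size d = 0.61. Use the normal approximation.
n = 26 per group

Sample size formula (two-sample t-test, normal approximation):
n = 2 · ((z_α + z_β) / d)²

z_α = 1.282 (for α = 0.1, one-sided)
z_β = 0.878 (for power = 0.81)
d = 0.61

n = 2 · ((1.282 + 0.878) / 0.61)²
n = 2 · (3.541)²
n ≈ 25.08
Round up to the next whole number: n = 26 per group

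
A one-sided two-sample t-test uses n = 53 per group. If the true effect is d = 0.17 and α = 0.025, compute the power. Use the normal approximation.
Power ≈ 0.14

Power calculation (two-sample t-test, normal approximation):
z_β = d · √(n/2) - z_α
z_β = 0.17 · √(53/2) - 1.960
z_β = 0.17 · 5.148 - 1.960
z_β = -1.085

Power = Φ(z_β) = Φ(-1.085) ≈ 0.139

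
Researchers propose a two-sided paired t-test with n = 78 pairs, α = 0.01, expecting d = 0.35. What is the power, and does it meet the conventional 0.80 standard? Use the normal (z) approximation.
Power ≈ 0.70; the study is underpowered (power < 0.80)

Power calculation (paired t-test, normal approximation):
z_β = d · √n - z_{α/2}
z_β = 0.35 · √78 - 2.576
z_β = 0.35 · 8.832 - 2.576
z_β = 0.515

Power = Φ(z_β) = Φ(0.515) ≈ 0.697

Effect size d = 0.35 is small by Cohen's convention (0.2/0.5/0.8).

Threshold: power ≥ 0.80 is conventionally adequate.
Power ≈ 0.70 → the study is underpowered (power < 0.80).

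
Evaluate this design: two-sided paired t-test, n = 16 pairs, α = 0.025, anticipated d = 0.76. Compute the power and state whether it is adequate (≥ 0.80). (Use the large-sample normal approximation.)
Power ≈ 0.79; the study is underpowered (power < 0.80)

Power calculation (paired t-test, normal approximation):
z_β = d · √n - z_{α/2}
z_β = 0.76 · √16 - 2.241
z_β = 0.76 · 4.000 - 2.241
z_β = 0.799

Power = Φ(z_β) = Φ(0.799) ≈ 0.788

Effect size d = 0.76 is medium by Cohen's convention (0.2/0.5/0.8).

Threshold: power ≥ 0.80 is conventionally adequate.
Power ≈ 0.79 → the study is underpowered (power < 0.80).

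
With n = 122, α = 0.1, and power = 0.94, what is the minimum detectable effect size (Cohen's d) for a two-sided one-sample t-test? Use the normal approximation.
d ≈ 0.29

Minimum detectable effect (one-sample t-test, normal approximation):
d = (z_{α/2} + z_β) / √n
d = (1.645 + 1.555) / √122
d = 3.200 / 11.045
d ≈ 0.29

By Cohen's convention (0.2 small / 0.5 medium / 0.8 large): small effect.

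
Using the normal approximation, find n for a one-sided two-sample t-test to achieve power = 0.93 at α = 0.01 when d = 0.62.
n = 76 per group

Sample size formula (two-sample t-test, normal approximation):
n = 2 · ((z_α + z_β) / d)²

z_α = 2.326 (for α = 0.01, one-sided)
z_β = 1.476 (for power = 0.93)
d = 0.62

n = 2 · ((2.326 + 1.476) / 0.62)²
n = 2 · (6.132)²
n ≈ 75.20
Round up to the next whole number: n = 76 per group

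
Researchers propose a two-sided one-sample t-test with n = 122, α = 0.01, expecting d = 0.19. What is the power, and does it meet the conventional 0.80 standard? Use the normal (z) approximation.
Power ≈ 0.32; the study is underpowered (power < 0.80)

Power calculation (one-sample t-test, normal approximation):
z_β = d · √n - z_{α/2}
z_β = 0.19 · √122 - 2.576
z_β = 0.19 · 11.045 - 2.576
z_β = -0.477

Power = Φ(z_β) = Φ(-0.477) ≈ 0.317

Effect size d = 0.19 is very small by Cohen's convention (0.2/0.5/0.8).

Threshold: power ≥ 0.80 is conventionally adequate.
Power ≈ 0.32 → the study is underpowered (power < 0.80).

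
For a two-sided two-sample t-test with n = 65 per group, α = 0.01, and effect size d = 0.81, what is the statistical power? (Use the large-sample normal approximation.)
Power ≈ 0.98

Power calculation (two-sample t-test, normal approximation):
z_β = d · √(n/2) - z_{α/2}
z_β = 0.81 · √(65/2) - 2.576
z_β = 0.81 · 5.701 - 2.576
z_β = 2.042

Power = Φ(z_β) = Φ(2.042) ≈ 0.979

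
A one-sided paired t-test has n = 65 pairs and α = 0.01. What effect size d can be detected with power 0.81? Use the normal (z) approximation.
d ≈ 0.40

Minimum detectable effect (paired t-test, normal approximation):
d = (z_α + z_β) / √n
d = (2.326 + 0.878) / √65
d = 3.204 / 8.062
d ≈ 0.40

By Cohen's convention (0.2 small / 0.5 medium / 0.8 large): small effect.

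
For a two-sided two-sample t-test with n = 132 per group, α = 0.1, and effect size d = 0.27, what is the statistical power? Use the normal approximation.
Power ≈ 0.71

Power calculation (two-sample t-test, normal approximation):
z_β = d · √(n/2) - z_{α/2}
z_β = 0.27 · √(132/2) - 1.645
z_β = 0.27 · 8.124 - 1.645
z_β = 0.549

Power = Φ(z_β) = Φ(0.549) ≈ 0.708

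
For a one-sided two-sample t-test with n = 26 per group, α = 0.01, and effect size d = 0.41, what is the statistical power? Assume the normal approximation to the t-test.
Power ≈ 0.20

Power calculation (two-sample t-test, normal approximation):
z_β = d · √(n/2) - z_α
z_β = 0.41 · √(26/2) - 2.326
z_β = 0.41 · 3.606 - 2.326
z_β = -0.848

Power = Φ(z_β) = Φ(-0.848) ≈ 0.198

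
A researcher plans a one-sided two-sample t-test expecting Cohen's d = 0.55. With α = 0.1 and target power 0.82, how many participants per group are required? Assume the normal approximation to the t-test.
n = 32 per group

Sample size formula (two-sample t-test, normal approximation):
n = 2 · ((z_α + z_β) / d)²

z_α = 1.282 (for α = 0.1, one-sided)
z_β = 0.915 (for power = 0.82)
d = 0.55

n = 2 · ((1.282 + 0.915) / 0.55)²
n = 2 · (3.995)²
n ≈ 31.92
Round up to the next whole number: n = 32 per group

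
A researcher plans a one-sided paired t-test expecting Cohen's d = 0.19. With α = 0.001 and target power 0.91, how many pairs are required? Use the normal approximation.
n = 544 pairs

Sample size formula (paired t-test, normal approximation):
n = ((z_α + z_β) / d)²

z_α = 3.090 (for α = 0.001, one-sided)
z_β = 1.341 (for power = 0.91)
d = 0.19

n = ((3.090 + 1.341) / 0.19)²
n = (23.321)²
n ≈ 543.87
Round up to the next whole number: n = 544 pairs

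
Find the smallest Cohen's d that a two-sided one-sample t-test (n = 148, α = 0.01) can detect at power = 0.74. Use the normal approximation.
d ≈ 0.26

Minimum detectable effect (one-sample t-test, normal approximation):
d = (z_{α/2} + z_β) / √n
d = (2.576 + 0.643) / √148
d = 3.219 / 12.166
d ≈ 0.26

By Cohen's convention (0.2 small / 0.5 medium / 0.8 large): small effect.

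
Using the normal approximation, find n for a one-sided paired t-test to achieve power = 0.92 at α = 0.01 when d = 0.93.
n = 17 pairs

Sample size formula (paired t-test, normal approximation):
n = ((z_α + z_β) / d)²

z_α = 2.326 (for α = 0.01, one-sided)
z_β = 1.405 (for power = 0.92)
d = 0.93

n = ((2.326 + 1.405) / 0.93)²
n = (4.012)²
n ≈ 16.10
Round up to the next whole number: n = 17 pairs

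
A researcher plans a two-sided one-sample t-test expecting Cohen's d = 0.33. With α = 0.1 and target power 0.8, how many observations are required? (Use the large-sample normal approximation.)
n = 57

Sample size formula (one-sample t-test, normal approximation):
n = ((z_{α/2} + z_β) / d)²

z_{α/2} = 1.645 (for α = 0.1, two-sided)
z_β = 0.842 (for power = 0.8)
d = 0.33

n = ((1.645 + 0.842) / 0.33)²
n = (7.536)²
n ≈ 56.79
Round up to the next whole number: n = 57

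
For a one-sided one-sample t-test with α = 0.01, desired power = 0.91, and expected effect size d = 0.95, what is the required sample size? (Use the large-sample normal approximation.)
n = 15

Sample size formula (one-sample t-test, normal approximation):
n = ((z_α + z_β) / d)²

z_α = 2.326 (for α = 0.01, one-sided)
z_β = 1.341 (for power = 0.91)
d = 0.95

n = ((2.326 + 1.341) / 0.95)²
n = (3.860)²
n ≈ 14.90
Round up to the next whole number: n = 15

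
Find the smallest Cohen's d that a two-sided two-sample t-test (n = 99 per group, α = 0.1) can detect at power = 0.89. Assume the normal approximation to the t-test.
d ≈ 0.41

Minimum detectable effect (two-sample t-test, normal approximation):
d = (z_{α/2} + z_β) / √(n/2)
d = (1.645 + 1.227) / √(99/2)
d = 2.871 / 7.036
d ≈ 0.41

By Cohen's convention (0.2 small / 0.5 medium / 0.8 large): small effect.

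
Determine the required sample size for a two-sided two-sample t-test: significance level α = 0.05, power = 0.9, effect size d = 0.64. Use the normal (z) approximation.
n = 52 per group

Sample size formula (two-sample t-test, normal approximation):
n = 2 · ((z_{α/2} + z_β) / d)²

z_{α/2} = 1.960 (for α = 0.05, two-sided)
z_β = 1.282 (for power = 0.9)
d = 0.64

n = 2 · ((1.960 + 1.282) / 0.64)²
n = 2 · (5.066)²
n ≈ 51.33
Round up to the next whole number: n = 52 per group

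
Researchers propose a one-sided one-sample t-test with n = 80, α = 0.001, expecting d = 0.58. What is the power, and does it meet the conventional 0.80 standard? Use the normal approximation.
Power ≈ 0.98; the study is adequately powered (power ≥ 0.80)

Power calculation (one-sample t-test, normal approximation):
z_β = d · √n - z_α
z_β = 0.58 · √80 - 3.090
z_β = 0.58 · 8.944 - 3.090
z_β = 2.097

Power = Φ(z_β) = Φ(2.097) ≈ 0.982

Effect size d = 0.58 is medium by Cohen's convention (0.2/0.5/0.8).

Threshold: power ≥ 0.80 is conventionally adequate.
Power ≈ 0.98 → the study is adequately powered (power ≥ 0.80).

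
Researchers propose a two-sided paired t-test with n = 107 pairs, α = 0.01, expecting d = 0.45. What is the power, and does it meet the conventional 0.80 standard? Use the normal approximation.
Power ≈ 0.98; the study is adequately powered (power ≥ 0.80)

Power calculation (paired t-test, normal approximation):
z_β = d · √n - z_{α/2}
z_β = 0.45 · √107 - 2.576
z_β = 0.45 · 10.344 - 2.576
z_β = 2.079

Power = Φ(z_β) = Φ(2.079) ≈ 0.981

Effect size d = 0.45 is small by Cohen's convention (0.2/0.5/0.8).

Threshold: power ≥ 0.80 is conventionally adequate.
Power ≈ 0.98 → the study is adequately powered (power ≥ 0.80).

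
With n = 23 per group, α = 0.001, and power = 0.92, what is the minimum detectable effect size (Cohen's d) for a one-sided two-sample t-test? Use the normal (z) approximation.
d ≈ 1.33

Minimum detectable effect (two-sample t-test, normal approximation):
d = (z_α + z_β) / √(n/2)
d = (3.090 + 1.405) / √(23/2)
d = 4.495 / 3.391
d ≈ 1.33

By Cohen's convention (0.2 small / 0.5 medium / 0.8 large): large effect.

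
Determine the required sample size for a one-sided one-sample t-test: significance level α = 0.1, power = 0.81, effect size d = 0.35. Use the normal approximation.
n = 39

Sample size formula (one-sample t-test, normal approximation):
n = ((z_α + z_β) / d)²

z_α = 1.282 (for α = 0.1, one-sided)
z_β = 0.878 (for power = 0.81)
d = 0.35

n = ((1.282 + 0.878) / 0.35)²
n = (6.171)²
n ≈ 38.08
Round up to the next whole number: n = 39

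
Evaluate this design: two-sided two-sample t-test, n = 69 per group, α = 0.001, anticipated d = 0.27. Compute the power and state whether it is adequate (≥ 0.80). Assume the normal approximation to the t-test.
Power ≈ 0.04; the study is underpowered (power < 0.80)

Power calculation (two-sample t-test, normal approximation):
z_β = d · √(n/2) - z_{α/2}
z_β = 0.27 · √(69/2) - 3.291
z_β = 0.27 · 5.874 - 3.291
z_β = -1.705

Power = Φ(z_β) = Φ(-1.705) ≈ 0.044

Effect size d = 0.27 is small by Cohen's convention (0.2/0.5/0.8).

Threshold: power ≥ 0.80 is conventionally adequate.
Power ≈ 0.04 → the study is underpowered (power < 0.80).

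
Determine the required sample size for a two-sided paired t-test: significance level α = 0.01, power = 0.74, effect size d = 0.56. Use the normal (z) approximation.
n = 34 pairs

Sample size formula (paired t-test, normal approximation):
n = ((z_{α/2} + z_β) / d)²

z_{α/2} = 2.576 (for α = 0.01, two-sided)
z_β = 0.643 (for power = 0.74)
d = 0.56

n = ((2.576 + 0.643) / 0.56)²
n = (5.748)²
n ≈ 33.04
Round up to the next whole number: n = 34 pairs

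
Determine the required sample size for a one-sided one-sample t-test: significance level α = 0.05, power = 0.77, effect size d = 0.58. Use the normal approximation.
n = 17

Sample size formula (one-sample t-test, normal approximation):
n = ((z_α + z_β) / d)²

z_α = 1.645 (for α = 0.05, one-sided)
z_β = 0.739 (for power = 0.77)
d = 0.58

n = ((1.645 + 0.739) / 0.58)²
n = (4.110)²
n ≈ 16.89
Round up to the next whole number: n = 17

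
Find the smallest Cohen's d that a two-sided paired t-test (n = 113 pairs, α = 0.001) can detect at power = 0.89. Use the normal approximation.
d ≈ 0.42

Minimum detectable effect (paired t-test, normal approximation):
d = (z_{α/2} + z_β) / √n
d = (3.291 + 1.227) / √113
d = 4.517 / 10.630
d ≈ 0.42

By Cohen's convention (0.2 small / 0.5 medium / 0.8 large): small effect.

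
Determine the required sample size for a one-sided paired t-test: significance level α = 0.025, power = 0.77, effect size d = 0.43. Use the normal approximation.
n = 40 pairs

Sample size formula (paired t-test, normal approximation):
n = ((z_α + z_β) / d)²

z_α = 1.960 (for α = 0.025, one-sided)
z_β = 0.739 (for power = 0.77)
d = 0.43

n = ((1.960 + 0.739) / 0.43)²
n = (6.277)²
n ≈ 39.40
Round up to the next whole number: n = 40 pairs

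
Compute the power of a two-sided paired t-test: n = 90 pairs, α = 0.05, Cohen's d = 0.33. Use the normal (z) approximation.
Power ≈ 0.88

Power calculation (paired t-test, normal approximation):
z_β = d · √n - z_{α/2}
z_β = 0.33 · √90 - 1.960
z_β = 0.33 · 9.487 - 1.960
z_β = 1.171

Power = Φ(z_β) = Φ(1.171) ≈ 0.879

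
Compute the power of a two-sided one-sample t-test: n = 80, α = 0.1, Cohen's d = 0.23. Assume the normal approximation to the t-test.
Power ≈ 0.66

Power calculation (one-sample t-test, normal approximation):
z_β = d · √n - z_{α/2}
z_β = 0.23 · √80 - 1.645
z_β = 0.23 · 8.944 - 1.645
z_β = 0.412

Power = Φ(z_β) = Φ(0.412) ≈ 0.660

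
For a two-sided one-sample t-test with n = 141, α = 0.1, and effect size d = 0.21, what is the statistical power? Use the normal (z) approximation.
Power ≈ 0.80

Power calculation (one-sample t-test, normal approximation):
z_β = d · √n - z_{α/2}
z_β = 0.21 · √141 - 1.645
z_β = 0.21 · 11.874 - 1.645
z_β = 0.849

Power = Φ(z_β) = Φ(0.849) ≈ 0.802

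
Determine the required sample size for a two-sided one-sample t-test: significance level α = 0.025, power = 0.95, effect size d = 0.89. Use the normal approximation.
n = 20

Sample size formula (one-sample t-test, normal approximation):
n = ((z_{α/2} + z_β) / d)²

z_{α/2} = 2.241 (for α = 0.025, two-sided)
z_β = 1.645 (for power = 0.95)
d = 0.89

n = ((2.241 + 1.645) / 0.89)²
n = (4.366)²
n ≈ 19.06
Round up to the next whole number: n = 20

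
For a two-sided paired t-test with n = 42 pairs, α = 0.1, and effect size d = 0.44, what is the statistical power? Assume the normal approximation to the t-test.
Power ≈ 0.89

Power calculation (paired t-test, normal approximation):
z_β = d · √n - z_{α/2}
z_β = 0.44 · √42 - 1.645
z_β = 0.44 · 6.481 - 1.645
z_β = 1.207

Power = Φ(z_β) = Φ(1.207) ≈ 0.886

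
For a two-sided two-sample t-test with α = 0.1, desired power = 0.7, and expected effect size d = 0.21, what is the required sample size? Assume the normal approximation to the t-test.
n = 214 per group

Sample size formula (two-sample t-test, normal approximation):
n = 2 · ((z_{α/2} + z_β) / d)²

z_{α/2} = 1.645 (for α = 0.1, two-sided)
z_β = 0.524 (for power = 0.7)
d = 0.21

n = 2 · ((1.645 + 0.524) / 0.21)²
n = 2 · (10.329)²
n ≈ 213.38
Round up to the next whole number: n = 214 per group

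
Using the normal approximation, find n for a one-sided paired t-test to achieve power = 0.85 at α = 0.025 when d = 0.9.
n = 12 pairs

Sample size formula (paired t-test, normal approximation):
n = ((z_α + z_β) / d)²

z_α = 1.960 (for α = 0.025, one-sided)
z_β = 1.036 (for power = 0.85)
d = 0.9

n = ((1.960 + 1.036) / 0.9)²
n = (3.329)²
n ≈ 11.08
Round up to the next whole number: n = 12 pairs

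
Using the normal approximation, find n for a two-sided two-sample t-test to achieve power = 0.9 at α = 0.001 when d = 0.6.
n = 117 per group

Sample size formula (two-sample t-test, normal approximation):
n = 2 · ((z_{α/2} + z_β) / d)²

z_{α/2} = 3.291 (for α = 0.001, two-sided)
z_β = 1.282 (for power = 0.9)
d = 0.6

n = 2 · ((3.291 + 1.282) / 0.6)²
n = 2 · (7.622)²
n ≈ 116.19
Round up to the next whole number: n = 117 per group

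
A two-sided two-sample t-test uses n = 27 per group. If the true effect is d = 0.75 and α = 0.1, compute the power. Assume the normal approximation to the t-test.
Power ≈ 0.87

Power calculation (two-sample t-test, normal approximation):
z_β = d · √(n/2) - z_{α/2}
z_β = 0.75 · √(27/2) - 1.645
z_β = 0.75 · 3.674 - 1.645
z_β = 1.111

Power = Φ(z_β) = Φ(1.111) ≈ 0.867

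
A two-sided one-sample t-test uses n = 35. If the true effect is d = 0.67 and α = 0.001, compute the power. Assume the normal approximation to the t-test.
Power ≈ 0.75

Power calculation (one-sample t-test, normal approximation):
z_β = d · √n - z_{α/2}
z_β = 0.67 · √35 - 3.291
z_β = 0.67 · 5.916 - 3.291
z_β = 0.673

Power = Φ(z_β) = Φ(0.673) ≈ 0.750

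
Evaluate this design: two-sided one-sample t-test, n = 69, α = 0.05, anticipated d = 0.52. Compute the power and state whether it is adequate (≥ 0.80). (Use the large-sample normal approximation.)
Power ≈ 0.99; the study is adequately powered (power ≥ 0.80)

Power calculation (one-sample t-test, normal approximation):
z_β = d · √n - z_{α/2}
z_β = 0.52 · √69 - 1.960
z_β = 0.52 · 8.307 - 1.960
z_β = 2.359

Power = Φ(z_β) = Φ(2.359) ≈ 0.991

Effect size d = 0.52 is medium by Cohen's convention (0.2/0.5/0.8).

Threshold: power ≥ 0.80 is conventionally adequate.
Power ≈ 0.99 → the study is adequately powered (power ≥ 0.80).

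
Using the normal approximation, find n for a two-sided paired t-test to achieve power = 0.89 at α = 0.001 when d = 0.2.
n = 511 pairs

Sample size formula (paired t-test, normal approximation):
n = ((z_{α/2} + z_β) / d)²

z_{α/2} = 3.291 (for α = 0.001, two-sided)
z_β = 1.227 (for power = 0.89)
d = 0.2

n = ((3.291 + 1.227) / 0.2)²
n = (22.590)²
n ≈ 510.31
Round up to the next whole number: n = 511 pairs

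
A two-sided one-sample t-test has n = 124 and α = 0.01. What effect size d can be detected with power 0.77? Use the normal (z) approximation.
d ≈ 0.30

Minimum detectable effect (one-sample t-test, normal approximation):
d = (z_{α/2} + z_β) / √n
d = (2.576 + 0.739) / √124
d = 3.315 / 11.136
d ≈ 0.30

By Cohen's convention (0.2 small / 0.5 medium / 0.8 large): small effect.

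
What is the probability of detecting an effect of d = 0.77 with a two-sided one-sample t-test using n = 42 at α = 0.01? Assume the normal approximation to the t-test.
Power ≈ 0.99

Power calculation (one-sample t-test, normal approximation):
z_β = d · √n - z_{α/2}
z_β = 0.77 · √42 - 2.576
z_β = 0.77 · 6.481 - 2.576
z_β = 2.414

Power = Φ(z_β) = Φ(2.414) ≈ 0.992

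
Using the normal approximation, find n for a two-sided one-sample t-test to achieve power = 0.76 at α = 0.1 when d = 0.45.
n = 28

Sample size formula (one-sample t-test, normal approximation):
n = ((z_{α/2} + z_β) / d)²

z_{α/2} = 1.645 (for α = 0.1, two-sided)
z_β = 0.706 (for power = 0.76)
d = 0.45

n = ((1.645 + 0.706) / 0.45)²
n = (5.224)²
n ≈ 27.29
Round up to the next whole number: n = 28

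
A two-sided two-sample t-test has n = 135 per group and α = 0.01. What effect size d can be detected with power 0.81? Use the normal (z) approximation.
d ≈ 0.42

Minimum detectable effect (two-sample t-test, normal approximation):
d = (z_{α/2} + z_β) / √(n/2)
d = (2.576 + 0.878) / √(135/2)
d = 3.454 / 8.216
d ≈ 0.42

By Cohen's convention (0.2 small / 0.5 medium / 0.8 large): small effect.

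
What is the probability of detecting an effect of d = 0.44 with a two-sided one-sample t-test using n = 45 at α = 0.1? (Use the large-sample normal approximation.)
Power ≈ 0.90

Power calculation (one-sample t-test, normal approximation):
z_β = d · √n - z_{α/2}
z_β = 0.44 · √45 - 1.645
z_β = 0.44 · 6.708 - 1.645
z_β = 1.307

Power = Φ(z_β) = Φ(1.307) ≈ 0.904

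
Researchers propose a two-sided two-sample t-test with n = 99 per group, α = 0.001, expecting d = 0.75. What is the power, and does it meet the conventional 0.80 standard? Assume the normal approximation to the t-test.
Power ≈ 0.98; the study is adequately powered (power ≥ 0.80)

Power calculation (two-sample t-test, normal approximation):
z_β = d · √(n/2) - z_{α/2}
z_β = 0.75 · √(99/2) - 3.291
z_β = 0.75 · 7.036 - 3.291
z_β = 1.986

Power = Φ(z_β) = Φ(1.986) ≈ 0.976

Effect size d = 0.75 is medium by Cohen's convention (0.2/0.5/0.8).

Threshold: power ≥ 0.80 is conventionally adequate.
Power ≈ 0.98 → the study is adequately powered (power ≥ 0.80).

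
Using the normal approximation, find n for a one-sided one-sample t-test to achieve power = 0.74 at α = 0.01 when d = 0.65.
n = 21

Sample size formula (one-sample t-test, normal approximation):
n = ((z_α + z_β) / d)²

z_α = 2.326 (for α = 0.01, one-sided)
z_β = 0.643 (for power = 0.74)
d = 0.65

n = ((2.326 + 0.643) / 0.65)²
n = (4.568)²
n ≈ 20.87
Round up to the next whole number: n = 21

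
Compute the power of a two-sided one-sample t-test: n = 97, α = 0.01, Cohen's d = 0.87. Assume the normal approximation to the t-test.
Power ≈ 1.00

Power calculation (one-sample t-test, normal approximation):
z_β = d · √n - z_{α/2}
z_β = 0.87 · √97 - 2.576
z_β = 0.87 · 9.849 - 2.576
z_β = 5.993

Power = Φ(z_β) = Φ(5.993) ≈ 1.000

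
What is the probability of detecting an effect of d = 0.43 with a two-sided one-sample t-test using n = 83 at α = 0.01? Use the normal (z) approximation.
Power ≈ 0.91

Power calculation (one-sample t-test, normal approximation):
z_β = d · √n - z_{α/2}
z_β = 0.43 · √83 - 2.576
z_β = 0.43 · 9.110 - 2.576
z_β = 1.342

Power = Φ(z_β) = Φ(1.342) ≈ 0.910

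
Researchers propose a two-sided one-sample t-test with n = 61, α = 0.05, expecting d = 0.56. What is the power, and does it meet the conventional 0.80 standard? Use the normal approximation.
Power ≈ 0.99; the study is adequately powered (power ≥ 0.80)

Power calculation (one-sample t-test, normal approximation):
z_β = d · √n - z_{α/2}
z_β = 0.56 · √61 - 1.960
z_β = 0.56 · 7.810 - 1.960
z_β = 2.414

Power = Φ(z_β) = Φ(2.414) ≈ 0.992

Effect size d = 0.56 is medium by Cohen's convention (0.2/0.5/0.8).

Threshold: power ≥ 0.80 is conventionally adequate.
Power ≈ 0.99 → the study is adequately powered (power ≥ 0.80).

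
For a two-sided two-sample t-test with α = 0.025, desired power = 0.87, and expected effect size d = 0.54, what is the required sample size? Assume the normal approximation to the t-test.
n = 78 per group

Sample size formula (two-sample t-test, normal approximation):
n = 2 · ((z_{α/2} + z_β) / d)²

z_{α/2} = 2.241 (for α = 0.025, two-sided)
z_β = 1.126 (for power = 0.87)
d = 0.54

n = 2 · ((2.241 + 1.126) / 0.54)²
n = 2 · (6.235)²
n ≈ 77.75
Round up to the next whole number: n = 78 per group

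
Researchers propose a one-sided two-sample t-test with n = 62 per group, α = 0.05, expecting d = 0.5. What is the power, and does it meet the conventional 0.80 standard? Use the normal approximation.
Power ≈ 0.87; the study is adequately powered (power ≥ 0.80)

Power calculation (two-sample t-test, normal approximation):
z_β = d · √(n/2) - z_α
z_β = 0.5 · √(62/2) - 1.645
z_β = 0.5 · 5.568 - 1.645
z_β = 1.139

Power = Φ(z_β) = Φ(1.139) ≈ 0.873

Effect size d = 0.5 is medium by Cohen's convention (0.2/0.5/0.8).

Threshold: power ≥ 0.80 is conventionally adequate.
Power ≈ 0.87 → the study is adequately powered (power ≥ 0.80).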